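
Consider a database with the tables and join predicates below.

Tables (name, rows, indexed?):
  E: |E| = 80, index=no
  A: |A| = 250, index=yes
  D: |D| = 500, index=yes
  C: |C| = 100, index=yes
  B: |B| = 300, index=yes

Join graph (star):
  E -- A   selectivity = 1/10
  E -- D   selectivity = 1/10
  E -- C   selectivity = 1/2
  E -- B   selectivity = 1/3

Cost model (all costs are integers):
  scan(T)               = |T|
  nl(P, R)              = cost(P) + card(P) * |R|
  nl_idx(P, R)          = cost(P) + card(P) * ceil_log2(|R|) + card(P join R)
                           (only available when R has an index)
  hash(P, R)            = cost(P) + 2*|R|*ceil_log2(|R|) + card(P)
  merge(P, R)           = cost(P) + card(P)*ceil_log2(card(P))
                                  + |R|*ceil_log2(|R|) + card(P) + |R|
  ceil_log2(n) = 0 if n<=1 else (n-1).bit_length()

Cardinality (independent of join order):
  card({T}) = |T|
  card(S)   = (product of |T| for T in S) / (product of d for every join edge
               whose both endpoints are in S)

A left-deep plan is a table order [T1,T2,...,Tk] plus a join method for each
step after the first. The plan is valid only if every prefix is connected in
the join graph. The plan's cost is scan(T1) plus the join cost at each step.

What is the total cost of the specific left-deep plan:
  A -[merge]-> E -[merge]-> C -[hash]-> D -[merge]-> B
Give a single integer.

120139940

step 1: scan A: cost=250, card=250
step 2: join E via merge
    card(P join E) = 250*80/(10) = 2000
    cost = 250 + 250*8 + 80*7 + 250 + 80 = 3140
step 3: join C via merge
    card(P join C) = 2000*100/(2) = 100000
    cost = 3140 + 2000*11 + 100*7 + 2000 + 100 = 27940
step 4: join D via hash
    card(P join D) = 100000*500/(10) = 5000000
    cost = 27940 + 2*500*9 + 100000 = 136940
step 5: join B via merge
    card(P join B) = 5000000*300/(3) = 500000000
    cost = 136940 + 5000000*23 + 300*9 + 5000000 + 300 = 120139940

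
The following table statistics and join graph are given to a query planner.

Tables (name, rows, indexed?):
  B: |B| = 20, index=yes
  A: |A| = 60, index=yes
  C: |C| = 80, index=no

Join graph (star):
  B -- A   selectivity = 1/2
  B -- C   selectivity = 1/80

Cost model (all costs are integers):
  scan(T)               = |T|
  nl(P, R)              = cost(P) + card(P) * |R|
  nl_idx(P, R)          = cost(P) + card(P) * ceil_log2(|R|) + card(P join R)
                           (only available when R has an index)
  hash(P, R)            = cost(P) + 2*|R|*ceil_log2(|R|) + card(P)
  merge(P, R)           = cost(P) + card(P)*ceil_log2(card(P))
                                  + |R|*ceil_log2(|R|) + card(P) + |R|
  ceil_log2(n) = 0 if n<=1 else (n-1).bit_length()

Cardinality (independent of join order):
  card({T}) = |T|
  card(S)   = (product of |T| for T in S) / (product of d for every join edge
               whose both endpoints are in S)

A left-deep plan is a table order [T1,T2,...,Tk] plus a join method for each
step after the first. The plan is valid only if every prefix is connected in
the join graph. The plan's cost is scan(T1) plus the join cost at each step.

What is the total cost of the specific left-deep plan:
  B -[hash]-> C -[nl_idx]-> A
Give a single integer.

step 1: scan B: cost=20, card=20
step 2: join C via hash
    card(P join C) = 20*80/(80) = 20
    cost = 20 + 2*80*7 + 20 = 1160
step 3: join A via nl_idx
    card(P join A) = 20*60/(2) = 600
    cost = 1160 + 20*6 + 600 = 1880

1880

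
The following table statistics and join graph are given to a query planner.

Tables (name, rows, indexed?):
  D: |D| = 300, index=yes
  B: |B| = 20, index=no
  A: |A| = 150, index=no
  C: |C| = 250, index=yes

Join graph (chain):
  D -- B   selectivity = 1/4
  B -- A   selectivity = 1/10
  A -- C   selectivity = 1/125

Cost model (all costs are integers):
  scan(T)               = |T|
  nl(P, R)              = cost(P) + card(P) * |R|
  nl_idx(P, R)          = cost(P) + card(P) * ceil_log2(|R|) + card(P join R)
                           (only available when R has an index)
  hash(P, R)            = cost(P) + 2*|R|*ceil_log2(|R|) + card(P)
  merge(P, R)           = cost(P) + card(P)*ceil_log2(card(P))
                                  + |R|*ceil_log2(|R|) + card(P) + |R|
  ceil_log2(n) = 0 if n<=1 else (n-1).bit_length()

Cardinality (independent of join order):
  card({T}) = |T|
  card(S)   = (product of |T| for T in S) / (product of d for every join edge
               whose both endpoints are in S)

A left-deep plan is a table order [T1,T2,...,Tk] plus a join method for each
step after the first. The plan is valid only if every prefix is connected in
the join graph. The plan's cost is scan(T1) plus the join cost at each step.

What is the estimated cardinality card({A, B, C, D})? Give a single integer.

Tables in S: A(150), B(20), C(250), D(300)
Edges inside S: D-B(d=4), B-A(d=10), A-C(d=125)
numerator = 150 * 20 * 250 * 300 = 225000000
denominator = 4 * 10 * 125 = 5000
card(S) = 225000000 / 5000 = 45000

45000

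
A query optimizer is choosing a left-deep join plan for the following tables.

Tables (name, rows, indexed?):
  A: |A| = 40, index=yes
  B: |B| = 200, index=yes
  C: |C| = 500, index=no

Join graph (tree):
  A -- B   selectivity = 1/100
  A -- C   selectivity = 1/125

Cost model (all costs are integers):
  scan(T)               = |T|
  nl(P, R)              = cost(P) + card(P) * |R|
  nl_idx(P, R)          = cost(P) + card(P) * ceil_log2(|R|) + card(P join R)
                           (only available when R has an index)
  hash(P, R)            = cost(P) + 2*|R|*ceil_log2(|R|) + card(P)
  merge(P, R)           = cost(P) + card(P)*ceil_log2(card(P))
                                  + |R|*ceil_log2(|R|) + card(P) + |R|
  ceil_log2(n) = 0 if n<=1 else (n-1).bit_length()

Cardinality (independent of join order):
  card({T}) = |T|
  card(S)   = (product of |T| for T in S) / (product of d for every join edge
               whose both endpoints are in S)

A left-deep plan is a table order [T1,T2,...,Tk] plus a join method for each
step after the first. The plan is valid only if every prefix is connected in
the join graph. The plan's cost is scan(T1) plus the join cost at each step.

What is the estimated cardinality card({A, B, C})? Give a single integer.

320

Tables in S: A(40), B(200), C(500)
Edges inside S: A-B(d=100), A-C(d=125)
numerator = 40 * 200 * 500 = 4000000
denominator = 100 * 125 = 12500
card(S) = 4000000 / 12500 = 320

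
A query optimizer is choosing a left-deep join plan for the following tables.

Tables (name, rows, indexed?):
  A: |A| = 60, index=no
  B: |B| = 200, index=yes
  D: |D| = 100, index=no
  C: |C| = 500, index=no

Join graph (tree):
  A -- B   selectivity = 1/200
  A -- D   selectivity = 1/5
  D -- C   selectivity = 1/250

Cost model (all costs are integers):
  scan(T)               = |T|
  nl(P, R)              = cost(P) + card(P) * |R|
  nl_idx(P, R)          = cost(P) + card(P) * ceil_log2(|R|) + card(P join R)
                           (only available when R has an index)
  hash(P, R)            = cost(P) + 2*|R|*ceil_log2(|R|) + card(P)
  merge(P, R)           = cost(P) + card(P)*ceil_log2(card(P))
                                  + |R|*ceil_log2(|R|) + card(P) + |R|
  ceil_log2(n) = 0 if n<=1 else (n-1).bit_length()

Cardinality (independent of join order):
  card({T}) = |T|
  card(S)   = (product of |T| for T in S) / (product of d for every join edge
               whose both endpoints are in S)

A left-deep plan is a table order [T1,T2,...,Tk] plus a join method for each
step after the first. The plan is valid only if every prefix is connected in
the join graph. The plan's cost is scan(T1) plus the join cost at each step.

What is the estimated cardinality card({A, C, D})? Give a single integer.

2400

Tables in S: A(60), C(500), D(100)
Edges inside S: A-D(d=5), D-C(d=250)
numerator = 60 * 500 * 100 = 3000000
denominator = 5 * 250 = 1250
card(S) = 3000000 / 1250 = 2400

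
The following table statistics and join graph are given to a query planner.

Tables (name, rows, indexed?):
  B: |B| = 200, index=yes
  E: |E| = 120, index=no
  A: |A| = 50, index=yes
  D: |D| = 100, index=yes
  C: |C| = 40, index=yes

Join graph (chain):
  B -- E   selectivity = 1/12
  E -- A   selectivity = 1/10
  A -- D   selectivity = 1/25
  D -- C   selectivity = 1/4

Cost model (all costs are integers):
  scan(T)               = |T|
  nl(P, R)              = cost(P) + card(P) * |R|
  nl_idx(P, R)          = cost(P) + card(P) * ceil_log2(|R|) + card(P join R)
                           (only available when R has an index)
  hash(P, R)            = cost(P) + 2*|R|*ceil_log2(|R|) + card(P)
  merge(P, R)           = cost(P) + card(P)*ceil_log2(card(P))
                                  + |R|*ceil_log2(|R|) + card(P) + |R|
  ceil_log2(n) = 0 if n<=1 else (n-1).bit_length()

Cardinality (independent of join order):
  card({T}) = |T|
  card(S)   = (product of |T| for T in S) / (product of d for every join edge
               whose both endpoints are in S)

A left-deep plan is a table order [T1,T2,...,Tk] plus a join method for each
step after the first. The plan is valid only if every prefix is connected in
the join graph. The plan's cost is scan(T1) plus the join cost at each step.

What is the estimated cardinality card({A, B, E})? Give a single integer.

Tables in S: A(50), B(200), E(120)
Edges inside S: B-E(d=12), E-A(d=10)
numerator = 50 * 200 * 120 = 1200000
denominator = 12 * 10 = 120
card(S) = 1200000 / 120 = 10000

10000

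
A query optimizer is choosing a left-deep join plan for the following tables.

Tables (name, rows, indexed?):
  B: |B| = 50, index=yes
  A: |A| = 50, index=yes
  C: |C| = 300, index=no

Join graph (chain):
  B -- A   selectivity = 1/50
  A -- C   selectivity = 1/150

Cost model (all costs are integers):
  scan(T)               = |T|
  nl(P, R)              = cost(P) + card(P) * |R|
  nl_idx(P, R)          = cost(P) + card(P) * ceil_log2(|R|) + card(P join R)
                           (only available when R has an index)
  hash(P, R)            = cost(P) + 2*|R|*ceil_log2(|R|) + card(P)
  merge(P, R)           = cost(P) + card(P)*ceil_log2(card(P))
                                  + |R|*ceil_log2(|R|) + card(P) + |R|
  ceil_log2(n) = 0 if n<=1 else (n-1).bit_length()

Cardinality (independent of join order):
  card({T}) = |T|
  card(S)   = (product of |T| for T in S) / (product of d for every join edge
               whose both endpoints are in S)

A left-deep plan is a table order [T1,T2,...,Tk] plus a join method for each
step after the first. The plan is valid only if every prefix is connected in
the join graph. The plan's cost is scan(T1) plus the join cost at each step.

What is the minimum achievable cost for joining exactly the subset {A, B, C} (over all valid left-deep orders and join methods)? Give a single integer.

Selinger DP over subsets of {A,B,C}:
  {B}: scan cost=50, card=50
  {A}: scan cost=50, card=50
  {C}: scan cost=300, card=300
  {AB}: card=50; try (B,nl_idx)→400, (A,nl_idx)→400, (B,hash)→700, (A,hash)→700, (B,merge)→750, (A,merge)→750 …(+2); best=400 via (B,nl_idx)
  {AC}: card=100; try (A,hash)→1200, (A,nl_idx)→2200, (C,merge)→3400, (A,merge)→3650, (C,hash)→5500, (C,nl)→15050 …(+1); best=1200 via (A,hash)
  {ABC}: card=100; try (B,hash)→1900, (B,nl_idx)→1900, (B,merge)→2350, (C,merge)→3750, (C,hash)→5850, (B,nl)→6200 …(+1); best=1900 via (B,hash)

1900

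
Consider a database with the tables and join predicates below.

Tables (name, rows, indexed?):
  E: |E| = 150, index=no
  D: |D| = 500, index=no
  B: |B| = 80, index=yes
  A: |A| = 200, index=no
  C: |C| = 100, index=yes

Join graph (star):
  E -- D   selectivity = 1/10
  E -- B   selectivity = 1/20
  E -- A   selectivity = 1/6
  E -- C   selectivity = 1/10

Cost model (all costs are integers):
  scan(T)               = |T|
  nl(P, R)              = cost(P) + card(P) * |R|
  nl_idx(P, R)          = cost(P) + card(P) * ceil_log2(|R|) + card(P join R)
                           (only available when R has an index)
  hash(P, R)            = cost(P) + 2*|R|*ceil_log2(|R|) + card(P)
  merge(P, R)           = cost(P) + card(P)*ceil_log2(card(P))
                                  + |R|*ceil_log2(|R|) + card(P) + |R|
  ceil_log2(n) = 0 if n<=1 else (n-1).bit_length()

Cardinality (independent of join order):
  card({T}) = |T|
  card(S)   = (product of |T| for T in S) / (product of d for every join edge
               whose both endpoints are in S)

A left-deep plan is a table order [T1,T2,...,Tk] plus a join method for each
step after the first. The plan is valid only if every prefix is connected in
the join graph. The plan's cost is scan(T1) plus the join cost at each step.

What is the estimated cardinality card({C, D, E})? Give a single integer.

75000

Tables in S: C(100), D(500), E(150)
Edges inside S: E-D(d=10), E-C(d=10)
numerator = 100 * 500 * 150 = 7500000
denominator = 10 * 10 = 100
card(S) = 7500000 / 100 = 75000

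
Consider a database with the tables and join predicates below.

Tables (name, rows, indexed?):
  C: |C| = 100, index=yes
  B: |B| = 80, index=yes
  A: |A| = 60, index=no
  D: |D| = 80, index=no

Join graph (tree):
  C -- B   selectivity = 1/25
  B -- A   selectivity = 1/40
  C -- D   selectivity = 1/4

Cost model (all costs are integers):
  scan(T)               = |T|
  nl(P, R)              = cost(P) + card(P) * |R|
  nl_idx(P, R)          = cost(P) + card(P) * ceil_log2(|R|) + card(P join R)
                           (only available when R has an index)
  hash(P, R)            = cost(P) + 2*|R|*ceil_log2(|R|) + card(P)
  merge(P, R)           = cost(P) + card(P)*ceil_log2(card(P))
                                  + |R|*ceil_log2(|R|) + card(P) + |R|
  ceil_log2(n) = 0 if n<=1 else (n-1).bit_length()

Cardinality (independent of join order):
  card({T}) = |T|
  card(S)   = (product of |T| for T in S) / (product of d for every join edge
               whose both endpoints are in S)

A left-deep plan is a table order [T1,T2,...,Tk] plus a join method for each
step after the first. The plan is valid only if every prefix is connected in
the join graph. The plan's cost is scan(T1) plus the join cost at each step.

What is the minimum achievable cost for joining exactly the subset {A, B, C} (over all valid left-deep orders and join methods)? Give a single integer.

1920

Selinger DP over subsets of {A,B,C}:
  {C}: scan cost=100, card=100
  {B}: scan cost=80, card=80
  {A}: scan cost=60, card=60
  {BC}: card=320; try (C,nl_idx)→960, (B,nl_idx)→1120, (B,hash)→1320, (C,merge)→1520, (B,merge)→1540, (C,hash)→1560 …(+2); best=960 via (C,nl_idx)
  {AB}: card=120; try (B,nl_idx)→600, (A,hash)→880, (B,merge)→1120, (A,merge)→1140, (B,hash)→1240, (B,nl)→4860 …(+1); best=600 via (B,nl_idx)
  {ABC}: card=480; try (C,nl_idx)→1920, (A,hash)→2000, (C,hash)→2120, (C,merge)→2360, (A,merge)→4580, (C,nl)→12600 …(+1); best=1920 via (C,nl_idx)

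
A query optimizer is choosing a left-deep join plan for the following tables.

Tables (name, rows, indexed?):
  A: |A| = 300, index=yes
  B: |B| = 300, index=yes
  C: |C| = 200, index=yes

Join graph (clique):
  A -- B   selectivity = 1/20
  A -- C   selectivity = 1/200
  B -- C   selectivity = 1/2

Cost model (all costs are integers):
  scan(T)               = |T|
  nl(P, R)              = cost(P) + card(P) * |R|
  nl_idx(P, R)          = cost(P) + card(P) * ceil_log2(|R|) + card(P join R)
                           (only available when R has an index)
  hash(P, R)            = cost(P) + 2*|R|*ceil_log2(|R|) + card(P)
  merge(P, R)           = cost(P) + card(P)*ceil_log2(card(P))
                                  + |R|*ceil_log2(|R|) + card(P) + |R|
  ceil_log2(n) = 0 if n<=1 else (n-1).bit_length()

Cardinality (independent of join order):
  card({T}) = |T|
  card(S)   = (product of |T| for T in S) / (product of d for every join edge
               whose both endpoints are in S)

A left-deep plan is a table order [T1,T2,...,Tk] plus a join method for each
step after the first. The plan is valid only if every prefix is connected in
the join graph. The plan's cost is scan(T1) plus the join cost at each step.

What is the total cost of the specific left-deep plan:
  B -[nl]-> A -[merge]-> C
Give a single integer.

step 1: scan B: cost=300, card=300
step 2: join A via nl
    card(P join A) = 300*300/(20) = 4500
    cost = 300 + 300*300 = 90300
step 3: join C via merge
    card(P join C) = 4500*200/(200*2) = 2250
    cost = 90300 + 4500*13 + 200*8 + 4500 + 200 = 155100

155100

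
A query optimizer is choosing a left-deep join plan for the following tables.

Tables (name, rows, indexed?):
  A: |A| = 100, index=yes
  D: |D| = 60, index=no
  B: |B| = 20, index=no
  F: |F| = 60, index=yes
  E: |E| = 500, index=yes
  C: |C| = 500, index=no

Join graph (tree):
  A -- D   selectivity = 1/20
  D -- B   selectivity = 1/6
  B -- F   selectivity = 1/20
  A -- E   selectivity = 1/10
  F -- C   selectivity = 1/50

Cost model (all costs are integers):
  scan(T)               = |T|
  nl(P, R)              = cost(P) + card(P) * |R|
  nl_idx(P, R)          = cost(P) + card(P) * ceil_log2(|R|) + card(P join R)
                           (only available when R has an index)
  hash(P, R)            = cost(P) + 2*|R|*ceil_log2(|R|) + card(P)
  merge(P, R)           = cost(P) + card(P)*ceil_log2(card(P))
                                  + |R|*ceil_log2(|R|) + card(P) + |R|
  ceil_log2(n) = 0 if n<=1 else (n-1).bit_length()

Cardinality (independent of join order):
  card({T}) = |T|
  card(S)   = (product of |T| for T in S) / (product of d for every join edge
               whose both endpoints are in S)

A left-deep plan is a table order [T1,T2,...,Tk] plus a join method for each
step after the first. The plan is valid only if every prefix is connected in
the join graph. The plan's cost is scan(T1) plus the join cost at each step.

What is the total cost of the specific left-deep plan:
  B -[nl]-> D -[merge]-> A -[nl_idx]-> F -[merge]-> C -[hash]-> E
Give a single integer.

step 1: scan B: cost=20, card=20
step 2: join D via nl
    card(P join D) = 20*60/(6) = 200
    cost = 20 + 20*60 = 1220
step 3: join A via merge
    card(P join A) = 200*100/(20) = 1000
    cost = 1220 + 200*8 + 100*7 + 200 + 100 = 3820
step 4: join F via nl_idx
    card(P join F) = 1000*60/(20) = 3000
    cost = 3820 + 1000*6 + 3000 = 12820
step 5: join C via merge
    card(P join C) = 3000*500/(50) = 30000
    cost = 12820 + 3000*12 + 500*9 + 3000 + 500 = 56820
step 6: join E via hash
    card(P join E) = 30000*500/(10) = 1500000
    cost = 56820 + 2*500*9 + 30000 = 95820

95820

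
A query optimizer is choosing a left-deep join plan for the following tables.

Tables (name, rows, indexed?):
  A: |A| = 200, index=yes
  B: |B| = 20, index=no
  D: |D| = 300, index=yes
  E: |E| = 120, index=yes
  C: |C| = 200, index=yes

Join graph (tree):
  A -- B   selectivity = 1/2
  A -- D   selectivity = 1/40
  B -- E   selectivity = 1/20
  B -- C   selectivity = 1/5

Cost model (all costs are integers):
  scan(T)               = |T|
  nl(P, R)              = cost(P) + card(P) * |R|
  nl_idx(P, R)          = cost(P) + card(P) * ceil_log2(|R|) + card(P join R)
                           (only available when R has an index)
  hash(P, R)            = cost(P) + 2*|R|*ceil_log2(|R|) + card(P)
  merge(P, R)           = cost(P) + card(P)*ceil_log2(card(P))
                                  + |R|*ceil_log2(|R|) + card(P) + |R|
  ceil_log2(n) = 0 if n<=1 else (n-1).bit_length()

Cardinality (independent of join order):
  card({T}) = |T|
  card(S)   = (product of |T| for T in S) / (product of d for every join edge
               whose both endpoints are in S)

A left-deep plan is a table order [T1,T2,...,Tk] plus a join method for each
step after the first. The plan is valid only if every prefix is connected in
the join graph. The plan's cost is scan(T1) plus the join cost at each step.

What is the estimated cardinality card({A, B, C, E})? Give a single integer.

Tables in S: A(200), B(20), C(200), E(120)
Edges inside S: A-B(d=2), B-E(d=20), B-C(d=5)
numerator = 200 * 20 * 200 * 120 = 96000000
denominator = 2 * 20 * 5 = 200
card(S) = 96000000 / 200 = 480000

480000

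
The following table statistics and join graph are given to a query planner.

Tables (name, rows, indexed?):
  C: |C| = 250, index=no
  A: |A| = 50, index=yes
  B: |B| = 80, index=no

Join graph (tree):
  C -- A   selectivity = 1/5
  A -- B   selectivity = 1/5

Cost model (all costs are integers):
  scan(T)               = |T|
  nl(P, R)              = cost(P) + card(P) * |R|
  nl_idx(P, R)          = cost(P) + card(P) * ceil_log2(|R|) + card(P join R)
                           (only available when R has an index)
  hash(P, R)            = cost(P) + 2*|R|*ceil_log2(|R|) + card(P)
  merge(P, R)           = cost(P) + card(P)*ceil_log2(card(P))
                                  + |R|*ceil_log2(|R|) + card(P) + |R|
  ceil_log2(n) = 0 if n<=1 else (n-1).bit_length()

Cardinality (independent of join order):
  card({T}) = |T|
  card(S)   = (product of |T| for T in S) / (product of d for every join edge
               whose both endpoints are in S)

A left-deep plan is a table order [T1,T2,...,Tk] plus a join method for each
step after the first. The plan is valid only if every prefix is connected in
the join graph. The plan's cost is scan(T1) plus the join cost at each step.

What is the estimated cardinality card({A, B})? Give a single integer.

Tables in S: A(50), B(80)
Edges inside S: A-B(d=5)
numerator = 50 * 80 = 4000
denominator = 5 = 5
card(S) = 4000 / 5 = 800

800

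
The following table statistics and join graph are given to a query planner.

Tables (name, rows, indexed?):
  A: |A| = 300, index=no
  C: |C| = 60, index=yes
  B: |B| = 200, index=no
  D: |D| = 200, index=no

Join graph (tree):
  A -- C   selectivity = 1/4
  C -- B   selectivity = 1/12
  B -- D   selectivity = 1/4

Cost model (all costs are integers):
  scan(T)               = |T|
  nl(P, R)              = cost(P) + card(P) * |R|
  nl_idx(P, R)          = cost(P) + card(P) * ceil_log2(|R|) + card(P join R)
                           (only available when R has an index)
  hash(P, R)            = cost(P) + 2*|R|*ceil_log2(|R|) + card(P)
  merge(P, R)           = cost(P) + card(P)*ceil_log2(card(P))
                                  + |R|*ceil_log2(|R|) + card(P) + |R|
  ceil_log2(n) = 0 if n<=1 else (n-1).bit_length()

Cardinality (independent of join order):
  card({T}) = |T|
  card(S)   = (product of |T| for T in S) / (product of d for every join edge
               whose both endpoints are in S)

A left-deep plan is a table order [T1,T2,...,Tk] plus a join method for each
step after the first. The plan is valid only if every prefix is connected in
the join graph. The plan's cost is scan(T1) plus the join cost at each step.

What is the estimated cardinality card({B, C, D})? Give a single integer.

Tables in S: B(200), C(60), D(200)
Edges inside S: C-B(d=12), B-D(d=4)
numerator = 200 * 60 * 200 = 2400000
denominator = 12 * 4 = 48
card(S) = 2400000 / 48 = 50000

50000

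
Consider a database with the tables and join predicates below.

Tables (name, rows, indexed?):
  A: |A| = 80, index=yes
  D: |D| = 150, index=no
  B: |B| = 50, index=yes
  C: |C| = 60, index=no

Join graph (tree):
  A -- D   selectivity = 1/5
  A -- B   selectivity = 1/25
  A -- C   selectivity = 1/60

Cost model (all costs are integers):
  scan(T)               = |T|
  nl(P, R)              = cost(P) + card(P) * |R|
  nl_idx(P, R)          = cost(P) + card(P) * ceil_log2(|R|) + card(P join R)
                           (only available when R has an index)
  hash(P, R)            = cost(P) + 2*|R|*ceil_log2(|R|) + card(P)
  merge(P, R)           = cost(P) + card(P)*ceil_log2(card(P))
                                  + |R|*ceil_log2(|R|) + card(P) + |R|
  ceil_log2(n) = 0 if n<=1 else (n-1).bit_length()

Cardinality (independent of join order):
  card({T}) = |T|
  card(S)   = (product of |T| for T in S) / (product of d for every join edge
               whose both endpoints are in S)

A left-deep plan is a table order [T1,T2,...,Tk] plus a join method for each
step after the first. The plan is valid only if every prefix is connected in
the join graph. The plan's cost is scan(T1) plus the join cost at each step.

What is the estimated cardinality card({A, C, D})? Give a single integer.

2400

Tables in S: A(80), C(60), D(150)
Edges inside S: A-D(d=5), A-C(d=60)
numerator = 80 * 60 * 150 = 720000
denominator = 5 * 60 = 300
card(S) = 720000 / 300 = 2400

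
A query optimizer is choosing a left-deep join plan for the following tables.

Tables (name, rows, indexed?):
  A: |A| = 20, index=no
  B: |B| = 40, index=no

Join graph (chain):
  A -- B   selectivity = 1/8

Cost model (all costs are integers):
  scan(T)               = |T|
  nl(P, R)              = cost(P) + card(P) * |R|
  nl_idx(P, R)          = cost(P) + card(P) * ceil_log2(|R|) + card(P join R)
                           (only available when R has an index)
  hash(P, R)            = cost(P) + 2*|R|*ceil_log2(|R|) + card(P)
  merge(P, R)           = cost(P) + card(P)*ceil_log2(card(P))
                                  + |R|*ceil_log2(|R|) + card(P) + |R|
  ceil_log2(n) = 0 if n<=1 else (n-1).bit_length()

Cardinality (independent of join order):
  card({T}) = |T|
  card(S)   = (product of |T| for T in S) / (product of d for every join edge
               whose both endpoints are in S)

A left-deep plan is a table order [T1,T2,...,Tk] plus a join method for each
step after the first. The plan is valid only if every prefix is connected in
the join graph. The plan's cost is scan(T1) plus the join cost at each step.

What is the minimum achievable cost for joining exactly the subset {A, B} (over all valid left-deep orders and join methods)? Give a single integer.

Selinger DP over subsets of {A,B}:
  {A}: scan cost=20, card=20
  {B}: scan cost=40, card=40
  {AB}: card=100; try (A,hash)→280, (B,merge)→420, (A,merge)→440, (B,hash)→520, (B,nl)→820, (A,nl)→840; best=280 via (A,hash)

280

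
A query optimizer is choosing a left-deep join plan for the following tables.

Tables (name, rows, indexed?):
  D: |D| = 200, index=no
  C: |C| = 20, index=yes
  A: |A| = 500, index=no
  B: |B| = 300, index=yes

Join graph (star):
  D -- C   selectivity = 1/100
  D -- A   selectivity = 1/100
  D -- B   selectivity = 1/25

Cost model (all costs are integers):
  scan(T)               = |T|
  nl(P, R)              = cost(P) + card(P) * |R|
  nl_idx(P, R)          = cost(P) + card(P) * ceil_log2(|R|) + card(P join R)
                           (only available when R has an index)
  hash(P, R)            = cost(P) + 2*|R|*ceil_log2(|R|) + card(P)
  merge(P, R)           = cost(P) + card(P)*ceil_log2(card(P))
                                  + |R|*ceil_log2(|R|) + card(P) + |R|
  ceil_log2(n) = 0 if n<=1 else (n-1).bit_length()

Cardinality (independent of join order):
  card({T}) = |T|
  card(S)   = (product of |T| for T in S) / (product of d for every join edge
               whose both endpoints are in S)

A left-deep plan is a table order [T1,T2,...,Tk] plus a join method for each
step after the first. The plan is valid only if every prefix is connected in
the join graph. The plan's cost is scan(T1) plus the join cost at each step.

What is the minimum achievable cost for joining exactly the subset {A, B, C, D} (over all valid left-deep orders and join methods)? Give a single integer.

Selinger DP over subsets of {A,B,C,D}:
  {D}: scan cost=200, card=200
  {C}: scan cost=20, card=20
  {A}: scan cost=500, card=500
  {B}: scan cost=300, card=300
  {CD}: card=40; try (C,hash)→600, (C,nl_idx)→1240, (D,merge)→1940, (C,merge)→2120, (D,hash)→3240, (D,nl)→4020 …(+1); best=600 via (C,hash)
  {AD}: card=1000; try (D,hash)→4200, (A,merge)→7000, (D,merge)→7300, (A,hash)→9400, (A,nl)→100200, (D,nl)→100500; best=4200 via (D,hash)
  {BD}: card=2400; try (D,hash)→3800, (B,nl_idx)→4400, (B,merge)→5000, (D,merge)→5100, (B,hash)→5800, (B,nl)→60200 …(+1); best=3800 via (D,hash)
  {ACD}: card=200; try (C,hash)→5400, (A,merge)→5880, (C,nl_idx)→9400, (A,hash)→9640, (C,merge)→15320, (A,nl)→20600 …(+1); best=5400 via (C,hash)
  {BCD}: card=480; try (B,nl_idx)→1440, (B,merge)→3880, (B,hash)→6040, (C,hash)→6400, (B,nl)→12600, (C,nl_idx)→16280 …(+2); best=1440 via (B,nl_idx)
  {ABD}: card=12000; try (B,hash)→10600, (A,hash)→15200, (B,merge)→18200, (B,nl_idx)→25200, (A,merge)→40000, (B,nl)→304200 …(+1); best=10600 via (B,hash)
  {ABCD}: card=2400; try (B,nl_idx)→9600, (B,merge)→10200, (A,hash)→10920, (B,hash)→11000, (A,merge)→11240, (C,hash)→22800 …(+5); best=9600 via (B,nl_idx)

9600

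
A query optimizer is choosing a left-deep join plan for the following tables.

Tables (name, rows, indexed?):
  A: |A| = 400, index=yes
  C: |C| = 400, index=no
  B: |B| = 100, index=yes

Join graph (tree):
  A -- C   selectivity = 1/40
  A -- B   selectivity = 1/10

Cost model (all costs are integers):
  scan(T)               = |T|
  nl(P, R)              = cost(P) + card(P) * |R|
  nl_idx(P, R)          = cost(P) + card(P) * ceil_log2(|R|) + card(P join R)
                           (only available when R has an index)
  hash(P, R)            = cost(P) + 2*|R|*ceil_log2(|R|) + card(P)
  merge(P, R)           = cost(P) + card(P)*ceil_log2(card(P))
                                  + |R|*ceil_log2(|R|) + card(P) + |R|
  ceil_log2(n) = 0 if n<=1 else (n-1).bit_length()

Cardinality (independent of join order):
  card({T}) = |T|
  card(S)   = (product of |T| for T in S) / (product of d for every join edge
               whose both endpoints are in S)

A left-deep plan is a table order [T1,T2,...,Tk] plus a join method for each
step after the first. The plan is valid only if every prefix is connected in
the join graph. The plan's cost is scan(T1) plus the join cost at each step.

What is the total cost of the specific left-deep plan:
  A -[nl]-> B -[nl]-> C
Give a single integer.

1640400

step 1: scan A: cost=400, card=400
step 2: join B via nl
    card(P join B) = 400*100/(10) = 4000
    cost = 400 + 400*100 = 40400
step 3: join C via nl
    card(P join C) = 4000*400/(40) = 40000
    cost = 40400 + 4000*400 = 1640400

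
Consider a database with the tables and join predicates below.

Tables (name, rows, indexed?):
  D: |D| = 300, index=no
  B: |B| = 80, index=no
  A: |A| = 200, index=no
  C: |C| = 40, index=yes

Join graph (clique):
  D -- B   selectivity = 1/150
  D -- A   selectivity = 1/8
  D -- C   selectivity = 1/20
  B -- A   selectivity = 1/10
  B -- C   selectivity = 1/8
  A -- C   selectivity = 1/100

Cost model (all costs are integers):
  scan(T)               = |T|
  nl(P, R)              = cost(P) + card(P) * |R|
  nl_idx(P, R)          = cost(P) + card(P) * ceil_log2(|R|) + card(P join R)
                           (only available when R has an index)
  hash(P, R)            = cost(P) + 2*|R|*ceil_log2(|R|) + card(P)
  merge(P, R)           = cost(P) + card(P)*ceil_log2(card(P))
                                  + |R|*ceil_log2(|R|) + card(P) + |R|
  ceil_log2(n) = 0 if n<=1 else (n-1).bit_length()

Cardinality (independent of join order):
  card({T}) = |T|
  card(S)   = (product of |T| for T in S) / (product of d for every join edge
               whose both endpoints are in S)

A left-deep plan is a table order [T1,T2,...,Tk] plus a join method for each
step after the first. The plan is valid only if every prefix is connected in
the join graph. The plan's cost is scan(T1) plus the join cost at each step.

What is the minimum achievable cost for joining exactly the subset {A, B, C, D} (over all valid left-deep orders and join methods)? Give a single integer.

4440

Selinger DP over subsets of {A,B,C,D}:
  {D}: scan cost=300, card=300
  {B}: scan cost=80, card=80
  {A}: scan cost=200, card=200
  {C}: scan cost=40, card=40
  {BD}: card=160; try (B,hash)→1720, (D,merge)→3720, (B,merge)→3940, (D,hash)→5560, (D,nl)→24080, (B,nl)→24300; best=1720 via (B,hash)
  {AD}: card=7500; try (A,hash)→3800, (D,merge)→5000, (A,merge)→5100, (D,hash)→5800, (D,nl)→60200, (A,nl)→60300; best=3800 via (A,hash)
  {CD}: card=600; try (C,hash)→1080, (C,nl_idx)→2700, (D,merge)→3320, (C,merge)→3580, (D,hash)→5480, (D,nl)→12040 …(+1); best=1080 via (C,hash)
  {AB}: card=1600; try (B,hash)→1520, (A,merge)→2520, (B,merge)→2640, (A,hash)→3360, (A,nl)→16080, (B,nl)→16200; best=1520 via (B,hash)
  {BC}: card=400; try (C,hash)→640, (C,nl_idx)→960, (B,merge)→960, (C,merge)→1000, (B,hash)→1200, (B,nl)→3240 …(+1); best=640 via (C,hash)
  {AC}: card=80; try (C,hash)→880, (C,nl_idx)→1480, (A,merge)→2120, (C,merge)→2280, (A,hash)→3280, (A,nl)→8040 …(+1); best=880 via (C,hash)
  {ABD}: card=400; try (A,merge)→4960, (A,hash)→5080, (D,hash)→8520, (B,hash)→12420, (D,merge)→23720, (A,nl)→33720 …(+3); best=4960 via (A,merge)
  {BCD}: card=40; try (C,hash)→2360, (C,nl_idx)→2720, (B,hash)→2800, (C,merge)→3440, (D,hash)→6440, (D,merge)→7640 …(+4); best=2360 via (C,hash)
  {ACD}: card=150; try (D,merge)→4520, (A,hash)→4880, (D,hash)→6360, (A,merge)→9480, (C,hash)→11780, (D,nl)→24880 …(+4); best=4520 via (D,merge)
  {ABC}: card=80; try (B,hash)→2080, (B,merge)→2160, (C,hash)→3600, (A,hash)→4240, (A,merge)→6440, (B,nl)→7280 …(+4); best=2080 via (B,hash)
  {ABCD}: card=1; try (A,merge)→4440, (A,hash)→5600, (D,merge)→5720, (B,hash)→5790, (C,hash)→5840, (B,merge)→6510 …(+7); best=4440 via (A,merge)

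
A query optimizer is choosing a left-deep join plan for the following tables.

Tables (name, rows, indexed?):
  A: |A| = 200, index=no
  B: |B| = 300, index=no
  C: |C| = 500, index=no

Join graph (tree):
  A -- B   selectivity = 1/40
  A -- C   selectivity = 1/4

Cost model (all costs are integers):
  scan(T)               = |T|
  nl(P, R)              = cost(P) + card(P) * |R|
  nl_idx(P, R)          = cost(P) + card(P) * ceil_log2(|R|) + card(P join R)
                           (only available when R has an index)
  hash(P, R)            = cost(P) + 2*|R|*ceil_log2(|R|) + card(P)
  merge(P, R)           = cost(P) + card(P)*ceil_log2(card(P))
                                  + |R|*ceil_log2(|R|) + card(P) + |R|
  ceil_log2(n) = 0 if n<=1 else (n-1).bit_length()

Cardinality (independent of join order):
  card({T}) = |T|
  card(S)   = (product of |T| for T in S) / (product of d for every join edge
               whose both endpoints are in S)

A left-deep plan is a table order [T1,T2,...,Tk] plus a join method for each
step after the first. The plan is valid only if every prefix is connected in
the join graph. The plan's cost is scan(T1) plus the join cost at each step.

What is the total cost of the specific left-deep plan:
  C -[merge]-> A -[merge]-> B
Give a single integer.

step 1: scan C: cost=500, card=500
step 2: join A via merge
    card(P join A) = 500*200/(4) = 25000
    cost = 500 + 500*9 + 200*8 + 500 + 200 = 7300
step 3: join B via merge
    card(P join B) = 25000*300/(40) = 187500
    cost = 7300 + 25000*15 + 300*9 + 25000 + 300 = 410300

410300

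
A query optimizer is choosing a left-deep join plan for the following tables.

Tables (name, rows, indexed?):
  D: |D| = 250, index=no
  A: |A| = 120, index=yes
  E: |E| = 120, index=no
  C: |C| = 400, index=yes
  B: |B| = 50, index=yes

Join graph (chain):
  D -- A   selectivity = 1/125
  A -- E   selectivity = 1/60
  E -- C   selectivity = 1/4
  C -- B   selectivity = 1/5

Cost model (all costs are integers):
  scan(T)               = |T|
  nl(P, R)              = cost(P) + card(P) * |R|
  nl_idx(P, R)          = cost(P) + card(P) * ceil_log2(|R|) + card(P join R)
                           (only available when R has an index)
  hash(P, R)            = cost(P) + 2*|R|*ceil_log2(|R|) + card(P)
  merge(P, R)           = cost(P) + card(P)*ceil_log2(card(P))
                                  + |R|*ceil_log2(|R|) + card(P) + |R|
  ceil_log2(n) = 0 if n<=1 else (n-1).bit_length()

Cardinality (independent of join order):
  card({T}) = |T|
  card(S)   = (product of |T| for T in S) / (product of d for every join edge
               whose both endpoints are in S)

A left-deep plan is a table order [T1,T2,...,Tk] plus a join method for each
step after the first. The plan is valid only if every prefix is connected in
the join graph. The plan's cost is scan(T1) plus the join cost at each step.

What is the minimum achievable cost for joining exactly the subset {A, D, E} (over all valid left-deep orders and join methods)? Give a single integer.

Selinger DP over subsets of {A,D,E}:
  {D}: scan cost=250, card=250
  {A}: scan cost=120, card=120
  {E}: scan cost=120, card=120
  {AD}: card=240; try (A,hash)→2180, (A,nl_idx)→2240, (D,merge)→3330, (A,merge)→3460, (D,hash)→4240, (D,nl)→30120 …(+1); best=2180 via (A,hash)
  {AE}: card=240; try (A,nl_idx)→1200, (E,hash)→1920, (A,hash)→1920, (E,merge)→2040, (A,merge)→2040, (E,nl)→14520 …(+1); best=1200 via (A,nl_idx)
  {ADE}: card=480; try (E,hash)→4100, (E,merge)→5300, (D,hash)→5440, (D,merge)→5610, (E,nl)→30980, (D,nl)→61200; best=4100 via (E,hash)

4100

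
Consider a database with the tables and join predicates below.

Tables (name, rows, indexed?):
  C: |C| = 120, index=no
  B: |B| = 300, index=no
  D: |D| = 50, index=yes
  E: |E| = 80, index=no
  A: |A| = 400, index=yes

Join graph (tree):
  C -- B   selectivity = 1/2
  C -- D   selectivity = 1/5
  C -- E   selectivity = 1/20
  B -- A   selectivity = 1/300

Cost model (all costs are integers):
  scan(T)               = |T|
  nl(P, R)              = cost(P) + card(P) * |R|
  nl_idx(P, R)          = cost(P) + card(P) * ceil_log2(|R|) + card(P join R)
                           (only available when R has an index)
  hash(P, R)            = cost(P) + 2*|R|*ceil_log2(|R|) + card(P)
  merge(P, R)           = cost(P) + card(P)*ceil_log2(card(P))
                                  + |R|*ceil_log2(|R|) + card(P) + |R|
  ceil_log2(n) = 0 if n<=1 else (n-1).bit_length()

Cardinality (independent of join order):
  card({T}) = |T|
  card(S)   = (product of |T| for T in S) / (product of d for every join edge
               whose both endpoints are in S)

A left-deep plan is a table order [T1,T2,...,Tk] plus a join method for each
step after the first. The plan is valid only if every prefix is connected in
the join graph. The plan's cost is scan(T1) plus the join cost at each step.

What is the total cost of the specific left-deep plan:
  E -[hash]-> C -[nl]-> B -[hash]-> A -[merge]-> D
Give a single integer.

step 1: scan E: cost=80, card=80
step 2: join C via hash
    card(P join C) = 80*120/(20) = 480
    cost = 80 + 2*120*7 + 80 = 1840
step 3: join B via nl
    card(P join B) = 480*300/(2) = 72000
    cost = 1840 + 480*300 = 145840
step 4: join A via hash
    card(P join A) = 72000*400/(300) = 96000
    cost = 145840 + 2*400*9 + 72000 = 225040
step 5: join D via merge
    card(P join D) = 96000*50/(5) = 960000
    cost = 225040 + 96000*17 + 50*6 + 96000 + 50 = 1953390

1953390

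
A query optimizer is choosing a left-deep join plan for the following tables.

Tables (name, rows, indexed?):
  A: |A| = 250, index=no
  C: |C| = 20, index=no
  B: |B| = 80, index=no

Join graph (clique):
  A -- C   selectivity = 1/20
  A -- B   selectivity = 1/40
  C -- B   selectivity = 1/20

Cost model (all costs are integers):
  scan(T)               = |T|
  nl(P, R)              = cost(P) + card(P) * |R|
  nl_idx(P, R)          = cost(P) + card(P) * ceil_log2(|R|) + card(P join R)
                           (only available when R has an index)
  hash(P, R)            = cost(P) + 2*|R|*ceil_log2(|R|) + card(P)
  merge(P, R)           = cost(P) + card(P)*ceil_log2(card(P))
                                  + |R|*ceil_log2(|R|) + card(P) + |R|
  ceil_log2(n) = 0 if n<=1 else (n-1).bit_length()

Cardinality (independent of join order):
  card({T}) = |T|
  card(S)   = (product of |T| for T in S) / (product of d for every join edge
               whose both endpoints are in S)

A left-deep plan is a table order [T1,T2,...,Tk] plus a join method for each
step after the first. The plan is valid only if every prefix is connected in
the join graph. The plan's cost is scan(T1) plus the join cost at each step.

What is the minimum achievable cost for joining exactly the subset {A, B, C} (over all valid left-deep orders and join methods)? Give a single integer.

2070

Selinger DP over subsets of {A,B,C}:
  {A}: scan cost=250, card=250
  {C}: scan cost=20, card=20
  {B}: scan cost=80, card=80
  {AC}: card=250; try (C,hash)→700, (A,merge)→2390, (C,merge)→2620, (A,hash)→4040, (A,nl)→5020, (C,nl)→5250; best=700 via (C,hash)
  {AB}: card=500; try (B,hash)→1620, (A,merge)→2970, (B,merge)→3140, (A,hash)→4160, (A,nl)→20080, (B,nl)→20250; best=1620 via (B,hash)
  {BC}: card=80; try (C,hash)→360, (B,merge)→780, (C,merge)→840, (B,hash)→1160, (B,nl)→1620, (C,nl)→1680; best=360 via (C,hash)
  {ABC}: card=25; try (B,hash)→2070, (C,hash)→2320, (A,merge)→3250, (B,merge)→3590, (A,hash)→4440, (C,merge)→6740 …(+3); best=2070 via (B,hash)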